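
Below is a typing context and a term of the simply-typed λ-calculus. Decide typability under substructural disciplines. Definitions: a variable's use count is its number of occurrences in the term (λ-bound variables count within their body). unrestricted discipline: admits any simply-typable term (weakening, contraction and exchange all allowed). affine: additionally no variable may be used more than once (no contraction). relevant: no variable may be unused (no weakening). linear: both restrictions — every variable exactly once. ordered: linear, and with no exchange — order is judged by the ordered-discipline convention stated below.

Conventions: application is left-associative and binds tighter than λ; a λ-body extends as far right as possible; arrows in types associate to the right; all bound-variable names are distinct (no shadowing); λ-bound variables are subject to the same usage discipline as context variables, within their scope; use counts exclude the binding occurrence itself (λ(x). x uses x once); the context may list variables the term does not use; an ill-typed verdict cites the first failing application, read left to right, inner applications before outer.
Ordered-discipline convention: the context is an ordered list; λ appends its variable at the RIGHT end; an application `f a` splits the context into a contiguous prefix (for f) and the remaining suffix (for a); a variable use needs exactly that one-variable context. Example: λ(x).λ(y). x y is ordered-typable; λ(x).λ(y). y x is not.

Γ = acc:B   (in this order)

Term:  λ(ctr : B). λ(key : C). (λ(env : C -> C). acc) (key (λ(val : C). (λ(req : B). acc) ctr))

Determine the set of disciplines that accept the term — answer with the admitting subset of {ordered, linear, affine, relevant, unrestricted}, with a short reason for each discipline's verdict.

accepted by: none
usage: acc ×2; ctr (λ-bound) ×1; key (λ-bound) ×1; env (λ-bound) ×0; val (λ-bound) ×0; req (λ-bound) ×0
order of uses: acc, key, acc, ctr
typing: ill-typed: non-function type C applied to an argument
ordered ✗ (fails simple typing)
linear ✗ (a type mismatch blocks all five)
affine ✗ (the type mismatch rejects it)
relevant ✗ (not simply typable)
unrestricted ✗ (fails simple typing)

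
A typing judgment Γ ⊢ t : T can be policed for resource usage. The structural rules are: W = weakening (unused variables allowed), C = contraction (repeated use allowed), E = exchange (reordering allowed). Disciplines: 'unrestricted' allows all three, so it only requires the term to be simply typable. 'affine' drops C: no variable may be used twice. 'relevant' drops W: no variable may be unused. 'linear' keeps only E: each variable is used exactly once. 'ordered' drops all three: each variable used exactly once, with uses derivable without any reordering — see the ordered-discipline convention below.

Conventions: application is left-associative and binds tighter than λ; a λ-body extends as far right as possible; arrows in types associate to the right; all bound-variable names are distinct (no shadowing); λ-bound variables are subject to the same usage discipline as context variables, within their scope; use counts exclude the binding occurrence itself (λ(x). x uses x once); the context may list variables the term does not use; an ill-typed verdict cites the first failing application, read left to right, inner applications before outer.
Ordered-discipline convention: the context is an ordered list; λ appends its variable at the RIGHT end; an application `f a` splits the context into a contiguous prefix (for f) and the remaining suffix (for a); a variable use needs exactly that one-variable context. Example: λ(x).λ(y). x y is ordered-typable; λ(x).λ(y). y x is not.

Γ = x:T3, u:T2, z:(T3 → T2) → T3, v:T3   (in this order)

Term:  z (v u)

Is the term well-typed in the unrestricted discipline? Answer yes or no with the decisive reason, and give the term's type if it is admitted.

no — a type mismatch blocks all five
counts: x=0; u=1; z=1; v=1
uses in reading order: z, v, u
typing: ill-typed: non-arrow in function slot: T3
across the five disciplines: ordered ✗, linear ✗, affine ✗, relevant ✗, unrestricted ✗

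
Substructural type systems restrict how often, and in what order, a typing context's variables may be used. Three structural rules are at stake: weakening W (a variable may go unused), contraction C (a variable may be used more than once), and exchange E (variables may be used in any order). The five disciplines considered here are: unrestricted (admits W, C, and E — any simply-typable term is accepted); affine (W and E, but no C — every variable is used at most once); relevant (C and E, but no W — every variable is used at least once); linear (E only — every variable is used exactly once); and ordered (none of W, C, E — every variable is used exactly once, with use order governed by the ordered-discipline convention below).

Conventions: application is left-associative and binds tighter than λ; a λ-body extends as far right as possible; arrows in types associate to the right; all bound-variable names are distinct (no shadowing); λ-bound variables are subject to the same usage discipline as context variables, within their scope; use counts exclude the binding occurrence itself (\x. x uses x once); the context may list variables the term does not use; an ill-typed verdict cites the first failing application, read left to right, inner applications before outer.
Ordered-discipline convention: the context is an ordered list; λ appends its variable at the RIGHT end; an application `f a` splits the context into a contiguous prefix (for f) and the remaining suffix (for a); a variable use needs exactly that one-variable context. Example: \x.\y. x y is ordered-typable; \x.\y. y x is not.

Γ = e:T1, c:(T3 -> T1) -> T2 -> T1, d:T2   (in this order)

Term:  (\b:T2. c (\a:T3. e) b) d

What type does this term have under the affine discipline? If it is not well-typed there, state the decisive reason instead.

term : T1
use counts: e ×1, c ×1, d ×1, b (bound) ×1, a (bound) ×0
left-to-right use order: c, e, b, d
typing: ✓ — T1
all disciplines: ordered ✗; linear ✗; affine ✓; relevant ✗; unrestricted ✓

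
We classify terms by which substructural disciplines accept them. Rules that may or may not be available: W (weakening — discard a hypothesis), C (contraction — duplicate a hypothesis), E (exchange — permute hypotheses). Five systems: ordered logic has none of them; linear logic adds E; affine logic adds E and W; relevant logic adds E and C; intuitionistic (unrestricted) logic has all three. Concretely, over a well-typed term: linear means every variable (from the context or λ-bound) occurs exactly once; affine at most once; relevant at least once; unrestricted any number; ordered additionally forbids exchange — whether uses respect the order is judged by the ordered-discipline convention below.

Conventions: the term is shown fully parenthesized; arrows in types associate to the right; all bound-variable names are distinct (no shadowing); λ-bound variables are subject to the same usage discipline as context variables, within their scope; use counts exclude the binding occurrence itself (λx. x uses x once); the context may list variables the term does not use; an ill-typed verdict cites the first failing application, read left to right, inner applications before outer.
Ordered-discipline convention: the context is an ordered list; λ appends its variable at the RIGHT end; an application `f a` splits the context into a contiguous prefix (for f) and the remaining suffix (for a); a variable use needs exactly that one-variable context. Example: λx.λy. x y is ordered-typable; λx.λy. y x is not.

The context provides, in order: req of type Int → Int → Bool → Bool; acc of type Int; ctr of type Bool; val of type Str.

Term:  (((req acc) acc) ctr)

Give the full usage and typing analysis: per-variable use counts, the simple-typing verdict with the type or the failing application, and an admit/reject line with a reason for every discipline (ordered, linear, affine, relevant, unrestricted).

variable uses: req ×1; acc ×2; ctr ×1; val ×0
uses in reading order: req, acc, acc, ctr
typing: the term checks, with type Bool
ordered: ✗ — acc ×2 used more than once (contraction); unused: val — weakening required
linear: ✗ — acc ×2 used more than once (contraction); unused: val — weakening required
affine: ✗ — acc ×2 used more than once (contraction)
relevant: ✗ — unused: val — weakening required
unrestricted: ✓ — simply typable at Bool; W, C, E all held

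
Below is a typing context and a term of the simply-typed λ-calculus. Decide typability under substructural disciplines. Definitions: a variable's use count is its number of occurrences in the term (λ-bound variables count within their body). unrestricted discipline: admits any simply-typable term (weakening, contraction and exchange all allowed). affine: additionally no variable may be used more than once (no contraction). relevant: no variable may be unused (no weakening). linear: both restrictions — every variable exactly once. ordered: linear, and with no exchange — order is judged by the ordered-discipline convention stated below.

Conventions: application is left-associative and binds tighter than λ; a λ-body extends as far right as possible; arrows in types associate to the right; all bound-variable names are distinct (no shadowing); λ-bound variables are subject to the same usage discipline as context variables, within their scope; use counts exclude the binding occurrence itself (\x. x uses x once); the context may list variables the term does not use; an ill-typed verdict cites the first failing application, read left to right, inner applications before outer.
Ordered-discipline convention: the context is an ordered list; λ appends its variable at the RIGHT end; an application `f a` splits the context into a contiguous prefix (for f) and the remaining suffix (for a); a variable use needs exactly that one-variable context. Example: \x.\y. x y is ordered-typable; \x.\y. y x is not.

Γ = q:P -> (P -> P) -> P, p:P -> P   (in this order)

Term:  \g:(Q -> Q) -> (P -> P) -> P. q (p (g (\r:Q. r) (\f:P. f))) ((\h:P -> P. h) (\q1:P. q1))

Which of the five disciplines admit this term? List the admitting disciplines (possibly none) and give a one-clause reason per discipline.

admitted in: ordered, linear, affine, relevant, unrestricted
usage: q ×1, p ×1, g (λ-bound) ×1, r (λ-bound) ×1, f (λ-bound) ×1, h (λ-bound) ×1, q1 (λ-bound) ×1
left-to-right use order: q, p, g, r, f, h, q1
typing: well-typed — term : ((Q -> Q) -> (P -> P) -> P) -> P
ordered: ✓ — one use each (q, p, g, r, f, h, q1); ordered split holds
linear: ✓ — each of q, p, g, r, f, h, q1 used exactly once
affine: ✓ — q, p, g, r, f, h, q1: no repeats, contraction unneeded
relevant: ✓ — none of q, p, g, r, f, h, q1 goes unused
unrestricted: ✓ — simply typable at ((Q -> Q) -> (P -> P) -> P) -> P; W, C, E all held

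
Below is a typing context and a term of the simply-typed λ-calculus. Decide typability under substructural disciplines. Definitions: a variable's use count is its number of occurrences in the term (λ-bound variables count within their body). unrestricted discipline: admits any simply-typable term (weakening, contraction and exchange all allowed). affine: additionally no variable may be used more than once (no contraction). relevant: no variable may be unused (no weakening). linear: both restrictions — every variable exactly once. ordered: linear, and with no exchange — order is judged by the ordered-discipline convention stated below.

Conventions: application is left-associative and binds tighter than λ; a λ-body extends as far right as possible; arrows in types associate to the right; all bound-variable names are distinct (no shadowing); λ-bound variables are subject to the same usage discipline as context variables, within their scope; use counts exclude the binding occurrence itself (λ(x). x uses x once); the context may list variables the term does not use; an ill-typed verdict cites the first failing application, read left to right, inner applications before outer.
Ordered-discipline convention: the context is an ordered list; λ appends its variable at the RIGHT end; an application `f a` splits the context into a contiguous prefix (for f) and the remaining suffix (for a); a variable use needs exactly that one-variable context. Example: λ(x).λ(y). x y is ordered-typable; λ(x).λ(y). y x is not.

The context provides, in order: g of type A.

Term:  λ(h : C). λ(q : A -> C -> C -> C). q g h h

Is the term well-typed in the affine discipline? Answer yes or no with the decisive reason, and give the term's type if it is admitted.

no — h ×2 used more than once (contraction)
usage: g ×1, h (bound) ×2, q (bound) ×1
uses in reading order: q, g, h, h
typing: ✓ — C -> (A -> C -> C -> C) -> C
summary: ordered ✗; linear ✗; affine ✗; relevant ✓; unrestricted ✓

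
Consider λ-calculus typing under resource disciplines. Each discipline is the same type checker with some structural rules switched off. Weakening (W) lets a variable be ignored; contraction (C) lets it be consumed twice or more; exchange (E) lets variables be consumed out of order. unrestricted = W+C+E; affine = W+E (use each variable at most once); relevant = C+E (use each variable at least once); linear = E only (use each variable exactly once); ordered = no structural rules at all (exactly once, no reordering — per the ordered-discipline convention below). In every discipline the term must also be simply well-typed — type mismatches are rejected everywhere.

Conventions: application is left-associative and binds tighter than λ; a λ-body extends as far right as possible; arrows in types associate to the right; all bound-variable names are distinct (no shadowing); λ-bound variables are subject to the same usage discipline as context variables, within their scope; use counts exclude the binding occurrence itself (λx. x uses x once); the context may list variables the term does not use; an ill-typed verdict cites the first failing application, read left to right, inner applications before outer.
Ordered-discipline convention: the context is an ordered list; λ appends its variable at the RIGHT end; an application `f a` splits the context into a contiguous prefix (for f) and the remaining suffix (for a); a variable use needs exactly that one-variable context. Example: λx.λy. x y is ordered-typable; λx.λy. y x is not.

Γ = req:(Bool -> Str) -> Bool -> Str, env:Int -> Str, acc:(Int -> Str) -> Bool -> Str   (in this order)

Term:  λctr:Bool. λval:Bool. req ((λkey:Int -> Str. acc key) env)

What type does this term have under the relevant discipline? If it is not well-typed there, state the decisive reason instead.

not well-typed under relevant — unused: ctr, val — weakening required
usage: req=1; env=1; acc=1; ctr (bound)=0; val (bound)=0; key (bound)=1
left-to-right use order: req, acc, key, env
typing: well-typed at Bool -> Bool -> Bool -> Str
summary: ordered ✗, linear ✗, affine ✓, relevant ✗, unrestricted ✓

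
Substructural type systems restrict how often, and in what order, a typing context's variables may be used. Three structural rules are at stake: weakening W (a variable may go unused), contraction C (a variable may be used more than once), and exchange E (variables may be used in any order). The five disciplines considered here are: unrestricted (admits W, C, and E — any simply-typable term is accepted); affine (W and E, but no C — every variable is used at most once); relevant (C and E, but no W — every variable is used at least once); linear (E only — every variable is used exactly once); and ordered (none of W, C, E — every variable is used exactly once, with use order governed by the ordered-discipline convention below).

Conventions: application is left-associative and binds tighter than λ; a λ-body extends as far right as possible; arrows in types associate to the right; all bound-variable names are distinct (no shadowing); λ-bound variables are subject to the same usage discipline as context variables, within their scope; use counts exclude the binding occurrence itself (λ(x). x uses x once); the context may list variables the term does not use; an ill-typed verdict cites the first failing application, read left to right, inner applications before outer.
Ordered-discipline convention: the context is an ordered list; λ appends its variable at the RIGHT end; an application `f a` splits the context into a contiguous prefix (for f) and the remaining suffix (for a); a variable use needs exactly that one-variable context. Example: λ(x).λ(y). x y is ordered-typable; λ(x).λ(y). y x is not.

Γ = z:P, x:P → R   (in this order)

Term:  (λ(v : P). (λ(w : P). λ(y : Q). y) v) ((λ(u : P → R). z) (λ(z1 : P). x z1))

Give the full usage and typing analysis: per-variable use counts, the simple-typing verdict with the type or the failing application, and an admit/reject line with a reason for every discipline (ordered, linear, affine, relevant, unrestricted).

use counts: z=1, x=1, v [bound]=1, w [bound]=0, y [bound]=1, u [bound]=0, z1 [bound]=1
uses in reading order: y, v, z, x, z1
typing: well-typed at Q → Q
ordered: ✗ — w, u never used (weakening)
linear: ✗ — w, u never used (weakening)
affine: ✓ — z, x, v, w, y, u, z1: no repeats, contraction unneeded
relevant: ✗ — w, u never used (weakening)
unrestricted: ✓ — type-checks (Q → Q) and nothing is barred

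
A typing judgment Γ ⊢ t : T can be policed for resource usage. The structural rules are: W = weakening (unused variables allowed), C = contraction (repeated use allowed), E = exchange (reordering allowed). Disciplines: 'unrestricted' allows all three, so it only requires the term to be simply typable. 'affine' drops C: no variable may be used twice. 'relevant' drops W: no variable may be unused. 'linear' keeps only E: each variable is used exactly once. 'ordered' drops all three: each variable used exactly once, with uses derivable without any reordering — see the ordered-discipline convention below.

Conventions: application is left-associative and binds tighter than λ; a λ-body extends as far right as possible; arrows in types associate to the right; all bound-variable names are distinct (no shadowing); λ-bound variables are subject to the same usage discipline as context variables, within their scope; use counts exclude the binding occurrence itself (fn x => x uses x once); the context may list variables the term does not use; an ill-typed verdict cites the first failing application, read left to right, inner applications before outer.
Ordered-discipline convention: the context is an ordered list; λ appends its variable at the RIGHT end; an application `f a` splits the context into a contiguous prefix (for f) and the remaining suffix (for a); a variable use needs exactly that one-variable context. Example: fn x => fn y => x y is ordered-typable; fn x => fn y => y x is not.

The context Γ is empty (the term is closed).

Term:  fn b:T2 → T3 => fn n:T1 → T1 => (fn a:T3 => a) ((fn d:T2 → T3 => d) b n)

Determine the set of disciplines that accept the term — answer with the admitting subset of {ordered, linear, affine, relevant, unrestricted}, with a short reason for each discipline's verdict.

admitted by: none
use counts: b (bound) ×1, n (bound) ×1, a (bound) ×1, d (bound) ×1
order of uses: a, d, b, n
typing: ill-typed: a function awaiting T2 gets T1 → T1
ordered: ✗, the type mismatch rejects it
linear: ✗, not simply typable
affine: ✗, fails simple typing
relevant: ✗, a type mismatch blocks all five
unrestricted: ✗, the type mismatch rejects it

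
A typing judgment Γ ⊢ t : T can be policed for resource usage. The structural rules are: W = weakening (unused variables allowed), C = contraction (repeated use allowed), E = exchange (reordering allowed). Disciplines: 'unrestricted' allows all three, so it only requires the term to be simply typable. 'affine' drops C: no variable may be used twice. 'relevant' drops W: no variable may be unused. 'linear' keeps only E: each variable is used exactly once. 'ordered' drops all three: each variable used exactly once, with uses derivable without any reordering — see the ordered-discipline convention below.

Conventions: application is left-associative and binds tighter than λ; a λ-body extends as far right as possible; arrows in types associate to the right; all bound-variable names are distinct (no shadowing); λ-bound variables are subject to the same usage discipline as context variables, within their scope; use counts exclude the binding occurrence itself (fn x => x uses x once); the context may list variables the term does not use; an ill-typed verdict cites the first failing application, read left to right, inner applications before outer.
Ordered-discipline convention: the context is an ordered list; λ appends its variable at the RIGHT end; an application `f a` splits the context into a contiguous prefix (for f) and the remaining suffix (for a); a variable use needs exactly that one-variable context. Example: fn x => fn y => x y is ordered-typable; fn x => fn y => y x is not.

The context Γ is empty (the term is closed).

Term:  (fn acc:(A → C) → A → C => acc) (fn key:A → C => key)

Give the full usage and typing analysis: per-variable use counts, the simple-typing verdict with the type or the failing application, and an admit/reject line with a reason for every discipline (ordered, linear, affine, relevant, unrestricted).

counts: acc [bound]: 1×; key [bound]: 1×
use order (left to right): acc, key
typing: the term checks, with type (A → C) → A → C
ordered: ✓, acc, key once each; derivable with no W/C/E
linear: ✓, acc, key: one use apiece
affine: ✓, none of acc, key used more than once
relevant: ✓, every one of acc, key appears
unrestricted: ✓, simply typable at (A → C) → A → C; W, C, E all held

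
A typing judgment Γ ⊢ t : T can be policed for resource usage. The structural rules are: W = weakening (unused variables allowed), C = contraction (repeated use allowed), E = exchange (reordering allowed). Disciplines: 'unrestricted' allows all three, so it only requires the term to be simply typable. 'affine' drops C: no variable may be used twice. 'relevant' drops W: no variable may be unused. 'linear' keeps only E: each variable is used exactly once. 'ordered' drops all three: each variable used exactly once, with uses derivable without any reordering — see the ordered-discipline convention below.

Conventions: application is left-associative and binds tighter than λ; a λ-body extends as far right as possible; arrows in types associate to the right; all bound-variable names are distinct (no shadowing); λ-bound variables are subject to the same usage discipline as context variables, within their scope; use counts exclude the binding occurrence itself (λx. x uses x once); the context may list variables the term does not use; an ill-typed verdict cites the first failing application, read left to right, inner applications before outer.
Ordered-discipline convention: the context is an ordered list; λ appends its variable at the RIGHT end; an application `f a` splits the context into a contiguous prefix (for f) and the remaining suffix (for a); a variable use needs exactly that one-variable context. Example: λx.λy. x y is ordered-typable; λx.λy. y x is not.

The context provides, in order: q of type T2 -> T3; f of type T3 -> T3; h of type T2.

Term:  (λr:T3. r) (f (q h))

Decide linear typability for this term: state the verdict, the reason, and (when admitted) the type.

yes — single use per variable (q, f, h, r); term : T3
counts: q: 1, f: 1, h: 1, r (λ-bound): 1
left-to-right use order: r, f, q, h
typing: well-typed at T3
all disciplines: ordered ✗, linear ✓, affine ✓, relevant ✓, unrestricted ✓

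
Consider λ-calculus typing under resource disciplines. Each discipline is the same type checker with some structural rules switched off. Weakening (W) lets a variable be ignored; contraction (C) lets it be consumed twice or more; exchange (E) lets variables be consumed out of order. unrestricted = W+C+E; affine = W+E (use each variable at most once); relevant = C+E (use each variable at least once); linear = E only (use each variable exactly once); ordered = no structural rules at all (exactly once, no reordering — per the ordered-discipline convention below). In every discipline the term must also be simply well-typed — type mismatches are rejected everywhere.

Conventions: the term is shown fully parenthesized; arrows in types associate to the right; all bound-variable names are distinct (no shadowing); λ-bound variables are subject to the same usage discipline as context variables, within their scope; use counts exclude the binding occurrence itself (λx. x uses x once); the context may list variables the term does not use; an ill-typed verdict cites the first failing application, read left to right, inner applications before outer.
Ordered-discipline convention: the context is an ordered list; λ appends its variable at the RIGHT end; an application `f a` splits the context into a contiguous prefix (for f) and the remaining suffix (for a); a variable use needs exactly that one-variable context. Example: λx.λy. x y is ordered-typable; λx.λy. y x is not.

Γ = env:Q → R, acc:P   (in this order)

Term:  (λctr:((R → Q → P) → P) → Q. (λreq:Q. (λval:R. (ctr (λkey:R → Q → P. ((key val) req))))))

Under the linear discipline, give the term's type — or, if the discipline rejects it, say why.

not well-typed under linear — env, acc never used (weakening)
counts: env=0, acc=0, ctr [bound]=1, req [bound]=1, val [bound]=1, key [bound]=1
left-to-right use order: ctr, key, val, req
typing: well-typed — term : (((R → Q → P) → P) → Q) → Q → R → Q
across the five disciplines: ordered ✗ | linear ✗ | affine ✓ | relevant ✗ | unrestricted ✓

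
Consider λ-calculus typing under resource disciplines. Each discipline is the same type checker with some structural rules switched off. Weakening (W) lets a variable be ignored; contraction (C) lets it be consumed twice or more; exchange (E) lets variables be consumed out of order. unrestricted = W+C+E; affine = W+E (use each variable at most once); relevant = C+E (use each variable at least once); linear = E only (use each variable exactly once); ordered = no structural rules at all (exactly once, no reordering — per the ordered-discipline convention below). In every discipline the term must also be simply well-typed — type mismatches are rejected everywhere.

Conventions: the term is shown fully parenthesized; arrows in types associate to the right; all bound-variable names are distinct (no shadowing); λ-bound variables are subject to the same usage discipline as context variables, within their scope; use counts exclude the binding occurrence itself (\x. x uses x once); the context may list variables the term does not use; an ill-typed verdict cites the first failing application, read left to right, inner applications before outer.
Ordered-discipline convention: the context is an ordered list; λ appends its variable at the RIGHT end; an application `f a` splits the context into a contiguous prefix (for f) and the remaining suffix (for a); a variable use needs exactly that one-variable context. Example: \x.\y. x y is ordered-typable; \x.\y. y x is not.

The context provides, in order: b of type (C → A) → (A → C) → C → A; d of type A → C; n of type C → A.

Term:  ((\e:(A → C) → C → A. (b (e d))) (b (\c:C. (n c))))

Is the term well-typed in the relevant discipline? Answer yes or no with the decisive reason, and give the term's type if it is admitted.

yes — none of b, d, n, e, c goes unused; term : (A → C) → C → A
usage: b=2; d=1; n=1; e (λ-bound)=1; c (λ-bound)=1
uses in reading order: b, e, d, b, n, c
typing: the term checks, with type (A → C) → C → A
all disciplines: ordered ✗ · linear ✗ · affine ✗ · relevant ✓ · unrestricted ✓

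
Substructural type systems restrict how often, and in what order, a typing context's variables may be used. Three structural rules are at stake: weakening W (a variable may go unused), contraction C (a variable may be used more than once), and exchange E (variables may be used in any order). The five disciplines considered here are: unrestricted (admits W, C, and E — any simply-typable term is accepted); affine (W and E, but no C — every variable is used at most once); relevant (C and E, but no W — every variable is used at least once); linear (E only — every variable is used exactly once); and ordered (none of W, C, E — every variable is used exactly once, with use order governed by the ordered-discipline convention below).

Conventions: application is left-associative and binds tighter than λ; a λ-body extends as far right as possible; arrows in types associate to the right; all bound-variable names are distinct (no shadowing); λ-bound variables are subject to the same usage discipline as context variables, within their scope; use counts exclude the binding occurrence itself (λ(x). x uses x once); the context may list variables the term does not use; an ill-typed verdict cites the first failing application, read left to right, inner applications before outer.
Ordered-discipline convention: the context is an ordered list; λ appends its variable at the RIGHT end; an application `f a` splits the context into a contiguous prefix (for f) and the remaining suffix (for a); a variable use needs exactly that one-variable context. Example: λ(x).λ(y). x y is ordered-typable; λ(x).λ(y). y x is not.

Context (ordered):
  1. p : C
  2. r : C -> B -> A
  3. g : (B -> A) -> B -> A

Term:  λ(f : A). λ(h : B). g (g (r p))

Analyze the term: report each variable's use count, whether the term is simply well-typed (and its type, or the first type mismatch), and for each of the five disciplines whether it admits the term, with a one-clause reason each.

use counts: p=1, r=1, g=2, f [bound]=0, h [bound]=0
uses in reading order: g, g, r, p
typing: well-typed at A -> B -> B -> A
ordered ✗ (needs contraction — g ×2; f, h left unused)
linear ✗ (needs contraction — g ×2; f, h left unused)
affine ✗ (needs contraction — g ×2)
relevant ✗ (f, h left unused)
unrestricted ✓ (well-typed at A -> B -> B -> A; no restrictions here)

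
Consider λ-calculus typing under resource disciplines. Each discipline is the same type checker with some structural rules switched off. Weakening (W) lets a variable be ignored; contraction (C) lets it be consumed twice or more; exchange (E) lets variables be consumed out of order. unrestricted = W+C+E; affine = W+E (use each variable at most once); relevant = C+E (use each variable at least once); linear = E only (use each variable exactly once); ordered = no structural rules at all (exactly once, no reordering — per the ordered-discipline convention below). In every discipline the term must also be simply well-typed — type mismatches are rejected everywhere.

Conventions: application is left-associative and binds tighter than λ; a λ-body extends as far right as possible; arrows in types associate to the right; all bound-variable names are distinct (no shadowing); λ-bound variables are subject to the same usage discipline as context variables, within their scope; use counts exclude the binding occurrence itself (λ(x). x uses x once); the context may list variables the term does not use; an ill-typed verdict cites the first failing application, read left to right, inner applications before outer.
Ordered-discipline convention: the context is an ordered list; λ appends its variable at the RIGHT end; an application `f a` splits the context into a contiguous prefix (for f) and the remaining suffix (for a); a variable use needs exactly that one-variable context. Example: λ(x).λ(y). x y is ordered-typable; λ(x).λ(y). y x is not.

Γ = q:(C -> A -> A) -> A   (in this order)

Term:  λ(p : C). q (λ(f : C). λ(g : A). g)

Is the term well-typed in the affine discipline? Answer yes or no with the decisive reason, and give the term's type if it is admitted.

yes — q, p, f, g: no repeats, contraction unneeded; term : C -> A
variable uses: q: 1×; p (λ-bound): 0×; f (λ-bound): 0×; g (λ-bound): 1×
order of uses: q, g
typing: ✓ — C -> A
across the five disciplines: ordered ✗, linear ✗, affine ✓, relevant ✗, unrestricted ✓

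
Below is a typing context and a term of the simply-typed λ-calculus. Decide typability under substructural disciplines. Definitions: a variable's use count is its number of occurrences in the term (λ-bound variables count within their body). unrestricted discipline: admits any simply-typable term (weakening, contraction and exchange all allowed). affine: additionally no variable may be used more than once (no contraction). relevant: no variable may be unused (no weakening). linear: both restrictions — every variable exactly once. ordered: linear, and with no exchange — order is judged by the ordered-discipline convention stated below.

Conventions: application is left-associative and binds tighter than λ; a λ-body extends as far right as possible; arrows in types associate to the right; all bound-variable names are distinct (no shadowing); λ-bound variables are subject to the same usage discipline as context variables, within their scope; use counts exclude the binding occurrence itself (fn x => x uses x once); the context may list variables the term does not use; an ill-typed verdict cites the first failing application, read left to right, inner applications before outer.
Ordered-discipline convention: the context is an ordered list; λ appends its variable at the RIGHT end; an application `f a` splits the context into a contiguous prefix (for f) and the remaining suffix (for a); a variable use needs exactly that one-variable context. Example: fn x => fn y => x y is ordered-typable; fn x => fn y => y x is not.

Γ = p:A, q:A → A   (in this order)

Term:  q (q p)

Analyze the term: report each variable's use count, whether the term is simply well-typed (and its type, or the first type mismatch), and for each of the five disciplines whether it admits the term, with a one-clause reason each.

variable uses: p: 1×, q: 2×
uses in reading order: q, q, p
typing: ✓ — A
ordered: ✗, needs contraction — q ×2
linear: ✗, needs contraction — q ×2
affine: ✗, needs contraction — q ×2
relevant: ✓, at least one use each (p, q)
unrestricted: ✓, simply typable at A; W, C, E all held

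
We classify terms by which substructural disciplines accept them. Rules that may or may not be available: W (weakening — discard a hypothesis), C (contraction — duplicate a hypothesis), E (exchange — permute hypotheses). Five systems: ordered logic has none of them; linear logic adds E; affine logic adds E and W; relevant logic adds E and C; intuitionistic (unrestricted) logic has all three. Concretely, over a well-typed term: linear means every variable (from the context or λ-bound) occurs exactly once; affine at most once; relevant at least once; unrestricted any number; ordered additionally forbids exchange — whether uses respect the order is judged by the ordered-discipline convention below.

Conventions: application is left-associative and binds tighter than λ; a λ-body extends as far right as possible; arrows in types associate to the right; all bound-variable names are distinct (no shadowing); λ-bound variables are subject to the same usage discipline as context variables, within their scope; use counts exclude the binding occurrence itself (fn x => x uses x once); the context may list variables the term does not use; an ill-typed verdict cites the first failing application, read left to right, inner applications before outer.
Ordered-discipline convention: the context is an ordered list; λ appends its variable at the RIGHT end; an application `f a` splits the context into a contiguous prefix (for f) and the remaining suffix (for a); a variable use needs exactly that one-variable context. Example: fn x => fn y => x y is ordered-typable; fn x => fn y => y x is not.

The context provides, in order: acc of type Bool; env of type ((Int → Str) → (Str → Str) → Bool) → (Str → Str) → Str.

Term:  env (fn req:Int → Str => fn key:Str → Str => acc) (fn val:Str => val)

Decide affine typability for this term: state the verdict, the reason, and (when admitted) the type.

yes — no duplicate uses among acc, env, req, key, val; term : Str
usage: acc: 1; env: 1; req (λ-bound): 0; key (λ-bound): 0; val (λ-bound): 1
use order (left to right): env, acc, val
typing: ✓ — Str
all disciplines: ordered ✗ · linear ✗ · affine ✓ · relevant ✗ · unrestricted ✓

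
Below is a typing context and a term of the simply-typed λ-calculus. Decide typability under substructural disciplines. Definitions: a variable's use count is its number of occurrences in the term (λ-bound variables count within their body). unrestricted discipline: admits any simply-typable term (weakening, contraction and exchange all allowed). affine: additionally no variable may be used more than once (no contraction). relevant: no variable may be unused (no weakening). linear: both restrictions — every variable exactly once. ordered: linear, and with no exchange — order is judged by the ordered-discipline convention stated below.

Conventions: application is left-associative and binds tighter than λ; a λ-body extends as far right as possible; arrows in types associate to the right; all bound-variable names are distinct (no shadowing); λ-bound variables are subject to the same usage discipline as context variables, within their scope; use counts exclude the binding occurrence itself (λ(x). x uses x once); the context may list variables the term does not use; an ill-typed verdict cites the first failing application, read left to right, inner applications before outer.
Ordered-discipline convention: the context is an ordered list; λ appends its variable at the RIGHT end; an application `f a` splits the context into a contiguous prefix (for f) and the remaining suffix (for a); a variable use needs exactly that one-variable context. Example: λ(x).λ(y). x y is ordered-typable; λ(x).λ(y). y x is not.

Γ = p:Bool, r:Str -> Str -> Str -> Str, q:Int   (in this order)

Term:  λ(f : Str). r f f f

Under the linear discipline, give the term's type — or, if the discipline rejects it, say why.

not well-typed under linear — repeated use of f ×3; p, q left unused
usage: p: 0×; r: 1×; q: 0×; f [bound]: 3×
order of uses: r, f, f, f
typing: well-typed — term : Str -> Str
across the five disciplines: ordered ✗, linear ✗, affine ✗, relevant ✗, unrestricted ✓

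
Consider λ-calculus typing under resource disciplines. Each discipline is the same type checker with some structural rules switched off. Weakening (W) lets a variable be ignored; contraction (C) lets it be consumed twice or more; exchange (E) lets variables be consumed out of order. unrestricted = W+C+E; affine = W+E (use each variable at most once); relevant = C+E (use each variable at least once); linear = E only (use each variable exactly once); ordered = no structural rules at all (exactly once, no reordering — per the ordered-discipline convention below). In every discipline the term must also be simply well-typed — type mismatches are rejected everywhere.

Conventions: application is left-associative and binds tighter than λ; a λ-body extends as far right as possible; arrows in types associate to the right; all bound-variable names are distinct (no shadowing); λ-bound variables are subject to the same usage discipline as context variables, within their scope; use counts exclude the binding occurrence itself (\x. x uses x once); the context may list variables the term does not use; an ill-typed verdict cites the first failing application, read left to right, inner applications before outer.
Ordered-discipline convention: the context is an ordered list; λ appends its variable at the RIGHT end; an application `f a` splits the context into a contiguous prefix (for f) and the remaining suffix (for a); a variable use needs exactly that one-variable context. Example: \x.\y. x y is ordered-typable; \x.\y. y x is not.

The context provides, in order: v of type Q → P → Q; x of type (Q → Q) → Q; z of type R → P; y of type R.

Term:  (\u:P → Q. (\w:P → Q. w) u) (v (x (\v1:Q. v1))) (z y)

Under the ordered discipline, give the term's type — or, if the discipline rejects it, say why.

term : Q
counts: v: 1×, x: 1×, z: 1×, y: 1×, u [bound]: 1×, w [bound]: 1×, v1 [bound]: 1×
order of uses: w, u, v, x, v1, z, y
typing: the term checks, with type Q
per-discipline verdicts: ordered ✓, linear ✓, affine ✓, relevant ✓, unrestricted ✓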